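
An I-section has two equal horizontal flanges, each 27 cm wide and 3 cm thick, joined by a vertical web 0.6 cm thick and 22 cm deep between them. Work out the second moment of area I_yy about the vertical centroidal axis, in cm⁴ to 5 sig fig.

I_yy ≈ 9841.9 cm⁴

Break the section into simple shapes (no overlaps), measuring from the bottom-left corner of the bounding box.
Bottom flange: 27 × 3, A = 81 cm², x = 13.5 cm, Ī = 4920.75 cm⁴.
Web: 0.6 × 22, A = 13.2 cm², x = 13.5 cm, Ī = 0.396 cm⁴.
Top flange: 27 × 3, A = 81 cm², x = 13.5 cm, Ī = 4920.75 cm⁴.
By symmetry the centroid is at mid-width, x̄ = 13.5 cm.
All pieces are centred on the vertical centroidal axis, so I = ΣĪ = 9841.896 cm⁴.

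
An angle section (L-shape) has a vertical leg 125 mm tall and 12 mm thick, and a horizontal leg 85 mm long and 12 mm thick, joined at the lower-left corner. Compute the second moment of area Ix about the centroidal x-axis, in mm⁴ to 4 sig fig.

Treat the section as a set of non-overlapping primitives; coordinates are from the bounding-box lower-left.
Vertical leg: 12 × 125, A = 1 500 mm², y = 62.5 mm, Ī = 1 953 125 mm⁴.
Horizontal leg (remainder): 73 × 12, A = 876 mm², y = 6 mm, Ī = 10 512 mm⁴.
Centroid: ȳ = ΣA·y / ΣA = 41.6692 mm.
Transfer each piece to the centroidal x-axis using Ī + A·d² with d = y − 41.6692:
  vertical leg: d = 20.8308 mm → contributes +2 604 009 mm⁴
  horizontal leg (remainder): d = -35.6692 mm → contributes +1 125 039 mm⁴
Total I = 3 729 048 mm⁴.

Ix ≈ 3.729 × 10⁶ mm⁴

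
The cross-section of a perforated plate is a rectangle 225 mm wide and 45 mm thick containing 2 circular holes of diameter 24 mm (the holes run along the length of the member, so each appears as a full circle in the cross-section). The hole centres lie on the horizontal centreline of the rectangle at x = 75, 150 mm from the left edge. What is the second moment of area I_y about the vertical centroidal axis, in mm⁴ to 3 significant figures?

I_y ≈ 4.14 × 10⁷ mm⁴

Decompose the section into non-overlapping parts with the origin at the bottom-left of its bounding rectangle.
Plate: 225 × 45, A = 10 125 mm², x = 112.5 mm, Ī = 42 714 844 mm⁴.
Hole 1 (subtracted): ⌀24, A = 452.39 mm², x = 75 mm, Ī = 16 286 mm⁴.
Hole 2 (subtracted): ⌀24, A = 452.39 mm², x = 150 mm, Ī = 16 286 mm⁴.
By symmetry the centroid is at mid-width, x̄ = 112.5 mm.
Transfer each piece to the vertical centroidal axis using Ī + A·d² with d = x − 112.5:
  plate: d = 0 mm → contributes +42 714 844 mm⁴
  hole 1: d = -37.5 mm → contributes −652 459 mm⁴
  hole 2: d = 37.5 mm → contributes −652 459 mm⁴
Total I = 41 409 927 mm⁴.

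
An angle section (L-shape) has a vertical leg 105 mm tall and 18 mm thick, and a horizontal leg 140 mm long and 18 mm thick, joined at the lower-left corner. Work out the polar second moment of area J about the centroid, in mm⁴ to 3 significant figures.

J ≈ 1.15 × 10⁷ mm⁴

Split into non-overlapping primitives; take the origin at the lower-left of the bounding box.
Vertical leg: 18 × 105, A = 1 890 mm², y = 52.5 mm, Ī = 1 736 438 mm⁴.
Horizontal leg (remainder): 122 × 18, A = 2 196 mm², y = 9 mm, Ī = 59 292 mm⁴.
Centroid: ȳ = ΣA·y / ΣA = 29.121 mm.
Transfer each piece to the centroidal x-axis using Ī + A·d² with d = y − 29.121:
  vertical leg: d = 23.379 mm → contributes +2 769 456 mm⁴
  horizontal leg (remainder): d = -20.121 mm → contributes +948 366 mm⁴
Total I = 3 717 822 mm⁴.
For the y-axis: x̄ = 46.621 mm.
Repeating about the centroidal y-axis gives I_y = 7 752 080 mm⁴.
Polar second moment: J = I_x + I_y = 11 469 902 mm⁴.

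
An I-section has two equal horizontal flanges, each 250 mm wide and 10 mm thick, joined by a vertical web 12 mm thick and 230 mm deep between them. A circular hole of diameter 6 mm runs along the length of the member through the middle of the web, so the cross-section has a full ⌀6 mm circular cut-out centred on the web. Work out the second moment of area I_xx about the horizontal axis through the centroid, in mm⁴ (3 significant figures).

Split into non-overlapping primitives; take the origin at the lower-left of the bounding box.
Bottom flange: 250 × 10, A = 2 500 mm², y = 5 mm, Ī = 20 833 mm⁴.
Web: 12 × 230, A = 2 760 mm², y = 125 mm, Ī = 12 167 000 mm⁴.
Top flange: 250 × 10, A = 2 500 mm², y = 245 mm, Ī = 20 833 mm⁴.
Hole (subtracted): ⌀6, A = 28.274 mm², y = 125 mm, Ī = 63.617 mm⁴.
By symmetry the centroid is at mid-height, ȳ = 125 mm.
Transfer each piece to the horizontal axis through the centroid using Ī + A·d² with d = y − 125:
  bottom flange: d = -120 mm → contributes +36 020 833 mm⁴
  web: d = 0 mm → contributes +12 167 000 mm⁴
  top flange: d = 120 mm → contributes +36 020 833 mm⁴
  hole: d = 0 mm → contributes −63.617 mm⁴
Total I = 84 208 603 mm⁴.

I_xx ≈ 8.42 × 10⁷ mm⁴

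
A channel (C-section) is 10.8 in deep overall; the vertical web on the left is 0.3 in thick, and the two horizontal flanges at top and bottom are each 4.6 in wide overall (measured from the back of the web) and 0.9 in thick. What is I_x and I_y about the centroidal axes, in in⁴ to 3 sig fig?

I_x ≈ 222 in⁴, I_y ≈ 24.0 in⁴

Break the section into simple shapes (no overlaps), measuring from the bottom-left corner of the bounding box.
Web: 0.3 × 10.8, A = 3.24 in², y = 5.4 in, Ī = 31.493 in⁴.
Top flange (beyond web): 4.3 × 0.9, A = 3.87 in², y = 10.35 in, Ī = 0.26123 in⁴.
Bottom flange (beyond web): 4.3 × 0.9, A = 3.87 in², y = 0.45 in, Ī = 0.26123 in⁴.
By symmetry the centroid is at mid-height, ȳ = 5.4 in.
Transfer each piece to the centroidal x-axis using Ī + A·d² with d = y − 5.4:
  web: d = 0 in → contributes +31.493 in⁴
  top flange (beyond web): d = 4.95 in → contributes +95.086 in⁴
  bottom flange (beyond web): d = -4.95 in → contributes +95.086 in⁴
Total I = 221.66 in⁴.
For the y-axis: x̄ = 1.7713 in.
Repeating about the centroidal y-axis gives I_y = 24.032 in⁴.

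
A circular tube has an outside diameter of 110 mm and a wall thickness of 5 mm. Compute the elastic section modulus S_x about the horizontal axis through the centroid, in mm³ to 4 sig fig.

S_x ≈ 4.142 × 10⁴ mm³

Treat the section as a set of non-overlapping primitives; coordinates are from the bounding-box lower-left.
Outer circle: ⌀110, A = 9503.32 mm², y = 55 mm, Ī = 7 186 884 mm⁴.
Bore (subtracted): ⌀100, A = 7853.98 mm², y = 55 mm, Ī = 4 908 739 mm⁴.
By symmetry the centroid is at mid-height, ȳ = 55 mm.
All pieces are centred on the horizontal axis through the centroid, so I = ΣĪ (holes subtracted) = 2 278 146 mm⁴.
Extreme fibre distance c = 55 mm; S = I/c = 41420.8 mm³.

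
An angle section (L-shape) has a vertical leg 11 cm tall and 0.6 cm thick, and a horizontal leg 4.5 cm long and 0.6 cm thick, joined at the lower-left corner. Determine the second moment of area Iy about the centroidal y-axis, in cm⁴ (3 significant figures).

Break the section into simple shapes (no overlaps), measuring from the bottom-left corner of the bounding box.
Vertical leg: 0.6 × 11, A = 6.6 cm², x = 0.3 cm, Ī = 0.198 cm⁴.
Horizontal leg (remainder): 3.9 × 0.6, A = 2.34 cm², x = 2.55 cm, Ī = 2.966 cm⁴.
Centroid: x̄ = ΣA·x / ΣA = 0.88893 cm.
Transfer each piece to the centroidal y-axis using Ī + A·d² with d = x − 0.88893:
  vertical leg: d = -0.58893 cm → contributes +2.4871 cm⁴
  horizontal leg (remainder): d = 1.6611 cm → contributes +9.4224 cm⁴
Total I = 11.91 cm⁴.

Iy ≈ 11.9 cm⁴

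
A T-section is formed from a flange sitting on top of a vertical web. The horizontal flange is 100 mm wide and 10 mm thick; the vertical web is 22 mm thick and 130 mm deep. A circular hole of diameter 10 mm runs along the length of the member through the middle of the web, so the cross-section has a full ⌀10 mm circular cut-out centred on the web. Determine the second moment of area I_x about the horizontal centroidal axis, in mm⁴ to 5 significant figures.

Treat the section as a set of non-overlapping primitives; coordinates are from the bounding-box lower-left.
Flange: 100 × 10, A = 1 000 mm², y = 135 mm, Ī = 8333.333 mm⁴.
Web: 22 × 130, A = 2 860 mm², y = 65 mm, Ī = 4 027 833 mm⁴.
Hole (subtracted): ⌀10, A = 78.53982 mm², y = 65 mm, Ī = 490.8739 mm⁴.
Centroid: ȳ = ΣA·y / ΣA = 83.51137 mm.
Transfer each piece to the horizontal centroidal axis using Ī + A·d² with d = y − 83.51137:
  flange: d = 51.48863 mm → contributes +2 659 413 mm⁴
  web: d = -18.51137 mm → contributes +5 007 872 mm⁴
  hole: d = -18.51137 mm → contributes −27404.17 mm⁴
Total I = 7 639 880 mm⁴.

I_x ≈ 7.6399 × 10⁶ mm⁴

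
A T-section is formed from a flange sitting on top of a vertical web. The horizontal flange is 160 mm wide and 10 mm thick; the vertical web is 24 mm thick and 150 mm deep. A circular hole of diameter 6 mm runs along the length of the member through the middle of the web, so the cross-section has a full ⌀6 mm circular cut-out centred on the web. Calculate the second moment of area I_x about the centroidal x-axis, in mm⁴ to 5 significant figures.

I_x ≈ 1.3835 × 10⁷ mm⁴

Break the section into simple shapes (no overlaps), measuring from the bottom-left corner of the bounding box.
Flange: 160 × 10, A = 1 600 mm², y = 155 mm, Ī = 13333.33 mm⁴.
Web: 24 × 150, A = 3 600 mm², y = 75 mm, Ī = 6 750 000 mm⁴.
Hole (subtracted): ⌀6, A = 28.27433 mm², y = 75 mm, Ī = 63.61725 mm⁴.
Centroid: ȳ = ΣA·y / ΣA = 99.74996 mm.
Transfer each piece to the centroidal x-axis using Ī + A·d² with d = y − 99.74996:
  flange: d = 55.25004 mm → contributes +4 897 441 mm⁴
  web: d = -24.74996 mm → contributes +8 955 218 mm⁴
  hole: d = -24.74996 mm → contributes −17383.36 mm⁴
Total I = 13 835 275 mm⁴.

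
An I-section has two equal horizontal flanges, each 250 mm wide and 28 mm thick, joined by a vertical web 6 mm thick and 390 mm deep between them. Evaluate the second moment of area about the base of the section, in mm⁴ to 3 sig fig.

Treat the section as a set of non-overlapping primitives; coordinates are from the bounding-box lower-left.
Bottom flange: 250 × 28, A = 7 000 mm², y = 14 mm, Ī = 457 333 mm⁴.
Web: 6 × 390, A = 2 340 mm², y = 223 mm, Ī = 29 659 500 mm⁴.
Top flange: 250 × 28, A = 7 000 mm², y = 432 mm, Ī = 457 333 mm⁴.
Transfer each piece to a horizontal axis along the bottom face using Ī + A·d² with d = y − 0:
  bottom flange: d = 14 mm → contributes +1 829 333 mm⁴
  web: d = 223 mm → contributes +146 025 360 mm⁴
  top flange: d = 432 mm → contributes +1 306 825 333 mm⁴
Total I = 1 454 680 027 mm⁴.

I_base ≈ 1.45 × 10⁹ mm⁴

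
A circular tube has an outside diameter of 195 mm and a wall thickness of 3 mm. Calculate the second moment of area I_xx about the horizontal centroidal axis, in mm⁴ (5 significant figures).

I_xx ≈ 8.3405 × 10⁶ mm⁴

Split into non-overlapping primitives; take the origin at the lower-left of the bounding box.
Outer circle: ⌀195, A = 29864.77 mm², y = 97.5 mm, Ī = 70 975 481 mm⁴.
Bore (subtracted): ⌀189, A = 28055.21 mm², y = 97.5 mm, Ī = 62 635 005 mm⁴.
By symmetry the centroid is at mid-height, ȳ = 97.5 mm.
All pieces are centred on the horizontal centroidal axis, so I = ΣĪ (holes subtracted) = 8 340 476 mm⁴.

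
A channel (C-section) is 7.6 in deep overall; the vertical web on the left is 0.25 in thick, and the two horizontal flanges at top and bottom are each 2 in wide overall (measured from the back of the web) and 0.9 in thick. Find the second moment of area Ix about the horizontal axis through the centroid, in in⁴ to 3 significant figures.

Decompose the section into non-overlapping parts with the origin at the bottom-left of its bounding rectangle.
Web: 0.25 × 7.6, A = 1.9 in², y = 3.8 in, Ī = 9.1453 in⁴.
Top flange (beyond web): 1.75 × 0.9, A = 1.575 in², y = 7.15 in, Ī = 0.10631 in⁴.
Bottom flange (beyond web): 1.75 × 0.9, A = 1.575 in², y = 0.45 in, Ī = 0.10631 in⁴.
By symmetry the centroid is at mid-height, ȳ = 3.8 in.
Transfer each piece to the horizontal axis through the centroid using Ī + A·d² with d = y − 3.8:
  web: d = 0 in → contributes +9.1453 in⁴
  top flange (beyond web): d = 3.35 in → contributes +17.782 in⁴
  bottom flange (beyond web): d = -3.35 in → contributes +17.782 in⁴
Total I = 44.709 in⁴.

Ix ≈ 44.7 in⁴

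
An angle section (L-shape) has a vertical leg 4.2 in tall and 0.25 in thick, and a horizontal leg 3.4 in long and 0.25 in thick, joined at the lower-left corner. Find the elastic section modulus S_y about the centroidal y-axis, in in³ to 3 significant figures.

Split into non-overlapping primitives; take the origin at the lower-left of the bounding box.
Vertical leg: 0.25 × 4.2, A = 1.05 in², x = 0.125 in, Ī = 0.0054688 in⁴.
Horizontal leg (remainder): 3.15 × 0.25, A = 0.7875 in², x = 1.825 in, Ī = 0.65116 in⁴.
Centroid: x̄ = ΣA·x / ΣA = 0.85357 in.
Transfer each piece to the centroidal y-axis using Ī + A·d² with d = x − 0.85357:
  vertical leg: d = -0.72857 in → contributes +0.56283 in⁴
  horizontal leg (remainder): d = 0.97143 in → contributes +1.3943 in⁴
Total I = 1.9571 in⁴.
Extreme fibre distance c = 2.5464 in; S = I/c = 0.76858 in³.

S_y ≈ 0.769 in³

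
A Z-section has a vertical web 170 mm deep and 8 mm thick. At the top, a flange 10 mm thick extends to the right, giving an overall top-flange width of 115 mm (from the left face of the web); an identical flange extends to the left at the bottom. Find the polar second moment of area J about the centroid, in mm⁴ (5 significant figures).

Break the section into simple shapes (no overlaps), measuring from the bottom-left corner of the bounding box.
Web: 8 × 170, A = 1 360 mm², y = 85 mm, Ī = 3 275 333 mm⁴.
Top flange (beyond web): 107 × 10, A = 1 070 mm², y = 165 mm, Ī = 8916.667 mm⁴.
Bottom flange (beyond web): 107 × 10, A = 1 070 mm², y = 5 mm, Ī = 8916.667 mm⁴.
Centroid: ȳ = ΣA·y / ΣA = 85 mm.
Transfer each piece to the centroidal x-axis using Ī + A·d² with d = y − 85:
  web: d = 0 mm → contributes +3 275 333 mm⁴
  top flange (beyond web): d = 80 mm → contributes +6 856 917 mm⁴
  bottom flange (beyond web): d = -80 mm → contributes +6 856 917 mm⁴
Total I = 16 989 167 mm⁴.
For the y-axis: x̄ = 111 mm.
Repeating about the centroidal y-axis gives I_y = 9 124 367 mm⁴.
Polar second moment: J = I_x + I_y = 26 113 533 mm⁴.

J ≈ 2.6114 × 10⁷ mm⁴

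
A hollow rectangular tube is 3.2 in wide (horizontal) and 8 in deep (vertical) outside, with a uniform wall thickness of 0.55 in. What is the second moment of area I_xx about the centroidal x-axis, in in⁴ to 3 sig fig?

Break the section into simple shapes (no overlaps), measuring from the bottom-left corner of the bounding box.
Outer rectangle: 3.2 × 8, A = 25.6 in², y = 4 in, Ī = 136.53 in⁴.
Inner void (subtracted): 2.1 × 6.9, A = 14.49 in², y = 4 in, Ī = 57.489 in⁴.
By symmetry the centroid is at mid-height, ȳ = 4 in.
All pieces are centred on the centroidal x-axis, so I = ΣĪ (holes subtracted) = 79.044 in⁴.

I_xx ≈ 79.0 in⁴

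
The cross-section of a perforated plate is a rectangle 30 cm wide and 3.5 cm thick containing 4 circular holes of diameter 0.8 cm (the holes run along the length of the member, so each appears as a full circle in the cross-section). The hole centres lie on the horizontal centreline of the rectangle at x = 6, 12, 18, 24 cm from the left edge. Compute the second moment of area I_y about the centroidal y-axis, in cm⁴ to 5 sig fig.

Split into non-overlapping primitives; take the origin at the lower-left of the bounding box.
Plate: 30 × 3.5, A = 105 cm², x = 15 cm, Ī = 7 875 cm⁴.
Hole 1 (subtracted): ⌀0.8, A = 0.5026548 cm², x = 6 cm, Ī = 0.02010619 cm⁴.
Hole 2 (subtracted): ⌀0.8, A = 0.5026548 cm², x = 12 cm, Ī = 0.02010619 cm⁴.
Hole 3 (subtracted): ⌀0.8, A = 0.5026548 cm², x = 18 cm, Ī = 0.02010619 cm⁴.
Hole 4 (subtracted): ⌀0.8, A = 0.5026548 cm², x = 24 cm, Ī = 0.02010619 cm⁴.
By symmetry the centroid is at mid-width, x̄ = 15 cm.
Transfer each piece to the centroidal y-axis using Ī + A·d² with d = x − 15:
  plate: d = 0 cm → contributes +7 875 cm⁴
  hole 1: d = -9 cm → contributes −40.73515 cm⁴
  hole 2: d = -3 cm → contributes −4.544 cm⁴
  hole 3: d = 3 cm → contributes −4.544 cm⁴
  hole 4: d = 9 cm → contributes −40.73515 cm⁴
Total I = 7784.442 cm⁴.

I_y ≈ 7784.4 cm⁴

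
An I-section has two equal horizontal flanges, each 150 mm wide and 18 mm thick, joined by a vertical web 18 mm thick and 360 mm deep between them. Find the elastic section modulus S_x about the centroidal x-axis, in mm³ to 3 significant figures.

Break the section into simple shapes (no overlaps), measuring from the bottom-left corner of the bounding box.
Bottom flange: 150 × 18, A = 2 700 mm², y = 9 mm, Ī = 72 900 mm⁴.
Web: 18 × 360, A = 6 480 mm², y = 198 mm, Ī = 69 984 000 mm⁴.
Top flange: 150 × 18, A = 2 700 mm², y = 387 mm, Ī = 72 900 mm⁴.
By symmetry the centroid is at mid-height, ȳ = 198 mm.
Transfer each piece to the centroidal x-axis using Ī + A·d² with d = y − 198:
  bottom flange: d = -189 mm → contributes +96 519 600 mm⁴
  web: d = 0 mm → contributes +69 984 000 mm⁴
  top flange: d = 189 mm → contributes +96 519 600 mm⁴
Total I = 263 023 200 mm⁴.
Extreme fibre distance c = 198 mm; S = I/c = 1 328 400 mm³.

S_x ≈ 1.33 × 10⁶ mm³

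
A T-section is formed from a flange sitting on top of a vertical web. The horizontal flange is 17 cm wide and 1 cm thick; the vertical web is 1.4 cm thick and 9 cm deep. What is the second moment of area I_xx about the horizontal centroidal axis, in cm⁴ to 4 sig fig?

Break the section into simple shapes (no overlaps), measuring from the bottom-left corner of the bounding box.
Flange: 17 × 1, A = 17 cm², y = 9.5 cm, Ī = 1.41667 cm⁴.
Web: 1.4 × 9, A = 12.6 cm², y = 4.5 cm, Ī = 85.05 cm⁴.
Centroid: ȳ = ΣA·y / ΣA = 7.37162 cm.
Transfer each piece to the horizontal centroidal axis using Ī + A·d² with d = y − 7.37162:
  flange: d = 2.12838 cm → contributes +78.4266 cm⁴
  web: d = -2.87162 cm → contributes +188.952 cm⁴
Total I = 267.379 cm⁴.

I_xx ≈ 267.4 cm⁴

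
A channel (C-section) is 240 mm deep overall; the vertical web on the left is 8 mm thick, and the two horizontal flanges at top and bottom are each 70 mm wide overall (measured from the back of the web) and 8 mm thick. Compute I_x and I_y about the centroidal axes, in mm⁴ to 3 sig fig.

I_x ≈ 2.26 × 10⁷ mm⁴, I_y ≈ 1.13 × 10⁶ mm⁴

Treat the section as a set of non-overlapping primitives; coordinates are from the bounding-box lower-left.
Web: 8 × 240, A = 1 920 mm², y = 120 mm, Ī = 9 216 000 mm⁴.
Top flange (beyond web): 62 × 8, A = 496 mm², y = 236 mm, Ī = 2645.3 mm⁴.
Bottom flange (beyond web): 62 × 8, A = 496 mm², y = 4 mm, Ī = 2645.3 mm⁴.
By symmetry the centroid is at mid-height, ȳ = 120 mm.
Transfer each piece to the centroidal x-axis using Ī + A·d² with d = y − 120:
  web: d = 0 mm → contributes +9 216 000 mm⁴
  top flange (beyond web): d = 116 mm → contributes +6 676 821 mm⁴
  bottom flange (beyond web): d = -116 mm → contributes +6 676 821 mm⁴
Total I = 22 569 643 mm⁴.
For the y-axis: x̄ = 15.923 mm.
Repeating about the centroidal y-axis gives I_y = 1 129 241 mm⁴.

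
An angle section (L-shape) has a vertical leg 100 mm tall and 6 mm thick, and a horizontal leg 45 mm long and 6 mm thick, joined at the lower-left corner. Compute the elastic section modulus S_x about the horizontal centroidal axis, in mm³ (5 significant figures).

S_x ≈ 1.3809 × 10⁴ mm³

Split into non-overlapping primitives; take the origin at the lower-left of the bounding box.
Vertical leg: 6 × 100, A = 600 mm², y = 50 mm, Ī = 500 000 mm⁴.
Horizontal leg (remainder): 39 × 6, A = 234 mm², y = 3 mm, Ī = 702 mm⁴.
Centroid: ȳ = ΣA·y / ΣA = 36.81295 mm.
Transfer each piece to the horizontal centroidal axis using Ī + A·d² with d = y − 36.81295:
  vertical leg: d = 13.18705 mm → contributes +604 339 mm⁴
  horizontal leg (remainder): d = -33.81295 mm → contributes +268237.8 mm⁴
Total I = 872576.8 mm⁴.
Extreme fibre distance c = 63.18705 mm; S = I/c = 13809.42 mm³.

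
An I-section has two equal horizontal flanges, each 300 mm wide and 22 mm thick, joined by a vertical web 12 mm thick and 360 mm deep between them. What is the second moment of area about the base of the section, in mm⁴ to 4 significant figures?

I_base ≈ 1.244 × 10⁹ mm⁴

Treat the section as a set of non-overlapping primitives; coordinates are from the bounding-box lower-left.
Bottom flange: 300 × 22, A = 6 600 mm², y = 11 mm, Ī = 266 200 mm⁴.
Web: 12 × 360, A = 4 320 mm², y = 202 mm, Ī = 46 656 000 mm⁴.
Top flange: 300 × 22, A = 6 600 mm², y = 393 mm, Ī = 266 200 mm⁴.
Transfer each piece to the bottom edge using Ī + A·d² with d = y − 0:
  bottom flange: d = 11 mm → contributes +1 064 800 mm⁴
  web: d = 202 mm → contributes +222 929 280 mm⁴
  top flange: d = 393 mm → contributes +1 019 629 600 mm⁴
Total I = 1 243 623 680 mm⁴.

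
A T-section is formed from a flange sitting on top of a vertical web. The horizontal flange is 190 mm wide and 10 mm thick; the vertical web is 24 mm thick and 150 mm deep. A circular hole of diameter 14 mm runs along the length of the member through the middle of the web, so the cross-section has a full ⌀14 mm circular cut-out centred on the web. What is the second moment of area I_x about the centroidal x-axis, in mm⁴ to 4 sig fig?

I_x ≈ 1.460 × 10⁷ mm⁴

Treat the section as a set of non-overlapping primitives; coordinates are from the bounding-box lower-left.
Flange: 190 × 10, A = 1 900 mm², y = 155 mm, Ī = 15833.3 mm⁴.
Web: 24 × 150, A = 3 600 mm², y = 75 mm, Ī = 6 750 000 mm⁴.
Hole (subtracted): ⌀14, A = 153.938 mm², y = 75 mm, Ī = 1885.74 mm⁴.
Centroid: ȳ = ΣA·y / ΣA = 103.432 mm.
Transfer each piece to the centroidal x-axis using Ī + A·d² with d = y − 103.432:
  flange: d = 51.5679 mm → contributes +5 068 397 mm⁴
  web: d = -28.4321 mm → contributes +9 660 192 mm⁴
  hole: d = -28.4321 mm → contributes −126 327 mm⁴
Total I = 14 602 262 mm⁴.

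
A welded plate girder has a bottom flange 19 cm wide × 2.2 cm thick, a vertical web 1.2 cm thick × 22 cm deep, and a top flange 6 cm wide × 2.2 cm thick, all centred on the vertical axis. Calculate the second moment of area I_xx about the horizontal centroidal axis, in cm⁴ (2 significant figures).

I_xx ≈ 7700 cm⁴

Break the section into simple shapes (no overlaps), measuring from the bottom-left corner of the bounding box.
Bottom plate: 19 × 2.2, A = 41.8 cm², y = 1.1 cm, Ī = 16.86 cm⁴.
Web plate: 1.2 × 22, A = 26.4 cm², y = 13.2 cm, Ī = 1 065 cm⁴.
Top plate: 6 × 2.2, A = 13.2 cm², y = 25.3 cm, Ī = 5.324 cm⁴.
Centroid: ȳ = ΣA·y / ΣA = 8.949 cm.
Transfer each piece to the horizontal centroidal axis using Ī + A·d² with d = y − 8.949:
  bottom plate: d = -7.849 cm → contributes +2 592 cm⁴
  web plate: d = 4.251 cm → contributes +1 542 cm⁴
  top plate: d = 16.35 cm → contributes +3 535 cm⁴
Total I = 7 668 cm⁴.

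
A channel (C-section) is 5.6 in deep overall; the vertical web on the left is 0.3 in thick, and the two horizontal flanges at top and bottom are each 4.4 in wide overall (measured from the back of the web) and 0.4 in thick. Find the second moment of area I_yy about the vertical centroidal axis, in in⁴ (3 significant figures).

I_yy ≈ 9.98 in⁴

Split into non-overlapping primitives; take the origin at the lower-left of the bounding box.
Web: 0.3 × 5.6, A = 1.68 in², x = 0.15 in, Ī = 0.0126 in⁴.
Top flange (beyond web): 4.1 × 0.4, A = 1.64 in², x = 2.35 in, Ī = 2.2974 in⁴.
Bottom flange (beyond web): 4.1 × 0.4, A = 1.64 in², x = 2.35 in, Ī = 2.2974 in⁴.
Centroid: x̄ = ΣA·x / ΣA = 1.6048 in.
Transfer each piece to the vertical centroidal axis using Ī + A·d² with d = x − 1.6048:
  web: d = -1.4548 in → contributes +3.5684 in⁴
  top flange (beyond web): d = 0.74516 in → contributes +3.208 in⁴
  bottom flange (beyond web): d = 0.74516 in → contributes +3.208 in⁴
Total I = 9.9844 in⁴.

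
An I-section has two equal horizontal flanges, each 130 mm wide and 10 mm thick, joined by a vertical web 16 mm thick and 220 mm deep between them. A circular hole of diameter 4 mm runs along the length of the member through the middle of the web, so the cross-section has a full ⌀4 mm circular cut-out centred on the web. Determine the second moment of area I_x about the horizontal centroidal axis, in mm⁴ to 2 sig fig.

Break the section into simple shapes (no overlaps), measuring from the bottom-left corner of the bounding box.
Bottom flange: 130 × 10, A = 1 300 mm², y = 5 mm, Ī = 10 833 mm⁴.
Web: 16 × 220, A = 3 520 mm², y = 120 mm, Ī = 14 197 333 mm⁴.
Top flange: 130 × 10, A = 1 300 mm², y = 235 mm, Ī = 10 833 mm⁴.
Hole (subtracted): ⌀4, A = 12.57 mm², y = 120 mm, Ī = 12.57 mm⁴.
By symmetry the centroid is at mid-height, ȳ = 120 mm.
Transfer each piece to the horizontal centroidal axis using Ī + A·d² with d = y − 120:
  bottom flange: d = -115 mm → contributes +17 203 333 mm⁴
  web: d = 0 mm → contributes +14 197 333 mm⁴
  top flange: d = 115 mm → contributes +17 203 333 mm⁴
  hole: d = 0 mm → contributes −12.57 mm⁴
Total I = 48 603 987 mm⁴.

I_x ≈ 4.9 × 10⁷ mm⁴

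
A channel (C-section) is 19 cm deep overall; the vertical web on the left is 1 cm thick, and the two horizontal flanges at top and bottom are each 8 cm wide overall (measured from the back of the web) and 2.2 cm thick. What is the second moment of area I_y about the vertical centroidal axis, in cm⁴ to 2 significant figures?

I_y ≈ 320 cm⁴

Split into non-overlapping primitives; take the origin at the lower-left of the bounding box.
Web: 1 × 19, A = 19 cm², x = 0.5 cm, Ī = 1.583 cm⁴.
Top flange (beyond web): 7 × 2.2, A = 15.4 cm², x = 4.5 cm, Ī = 62.88 cm⁴.
Bottom flange (beyond web): 7 × 2.2, A = 15.4 cm², x = 4.5 cm, Ī = 62.88 cm⁴.
Centroid: x̄ = ΣA·x / ΣA = 2.974 cm.
Transfer each piece to the vertical centroidal axis using Ī + A·d² with d = x − 2.974:
  web: d = -2.474 cm → contributes +117.9 cm⁴
  top flange (beyond web): d = 1.526 cm → contributes +98.75 cm⁴
  bottom flange (beyond web): d = 1.526 cm → contributes +98.75 cm⁴
Total I = 315.4 cm⁴.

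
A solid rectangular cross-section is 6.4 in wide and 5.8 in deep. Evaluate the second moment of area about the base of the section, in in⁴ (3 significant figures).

The section: 6.4 × 5.8, A = 37.12 in², y = 2.9 in, Ī = 104.06 in⁴.
Transfer it to a horizontal axis along the bottom face using Ī + A·d² with d = y − 0:
  the section: d = 2.9 in → contributes +416.24 in⁴
Total I = 416.24 in⁴.

I_base ≈ 416 in⁴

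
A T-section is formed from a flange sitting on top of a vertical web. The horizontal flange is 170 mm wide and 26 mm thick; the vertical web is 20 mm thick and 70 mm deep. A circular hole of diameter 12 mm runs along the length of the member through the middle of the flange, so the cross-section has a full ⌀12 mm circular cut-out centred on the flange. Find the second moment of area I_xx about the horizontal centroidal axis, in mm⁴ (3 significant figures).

Treat the section as a set of non-overlapping primitives; coordinates are from the bounding-box lower-left.
Flange: 170 × 26, A = 4 420 mm², y = 83 mm, Ī = 248 993 mm⁴.
Web: 20 × 70, A = 1 400 mm², y = 35 mm, Ī = 571 667 mm⁴.
Hole (subtracted): ⌀12, A = 113.1 mm², y = 83 mm, Ī = 1017.9 mm⁴.
Centroid: ȳ = ΣA·y / ΣA = 71.225 mm.
Transfer each piece to the horizontal centroidal axis using Ī + A·d² with d = y − 71.225:
  flange: d = 11.775 mm → contributes +861 851 mm⁴
  web: d = -36.225 mm → contributes +2 408 796 mm⁴
  hole: d = 11.775 mm → contributes −16 699 mm⁴
Total I = 3 253 948 mm⁴.

I_xx ≈ 3.25 × 10⁶ mm⁴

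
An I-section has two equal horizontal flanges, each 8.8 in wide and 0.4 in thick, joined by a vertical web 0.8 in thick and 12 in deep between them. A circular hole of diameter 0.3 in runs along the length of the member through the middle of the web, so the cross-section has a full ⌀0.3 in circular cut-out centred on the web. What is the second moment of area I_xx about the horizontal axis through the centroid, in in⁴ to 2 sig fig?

I_xx ≈ 390 in⁴

Split into non-overlapping primitives; take the origin at the lower-left of the bounding box.
Bottom flange: 8.8 × 0.4, A = 3.52 in², y = 0.2 in, Ī = 0.04693 in⁴.
Web: 0.8 × 12, A = 9.6 in², y = 6.4 in, Ī = 115.2 in⁴.
Top flange: 8.8 × 0.4, A = 3.52 in², y = 12.6 in, Ī = 0.04693 in⁴.
Hole (subtracted): ⌀0.3, A = 0.07069 in², y = 6.4 in, Ī = 0.0003976 in⁴.
By symmetry the centroid is at mid-height, ȳ = 6.4 in.
Transfer each piece to the horizontal axis through the centroid using Ī + A·d² with d = y − 6.4:
  bottom flange: d = -6.2 in → contributes +135.4 in⁴
  web: d = 0 in → contributes +115.2 in⁴
  top flange: d = 6.2 in → contributes +135.4 in⁴
  hole: d = 0 in → contributes −0.0003976 in⁴
Total I = 385.9 in⁴.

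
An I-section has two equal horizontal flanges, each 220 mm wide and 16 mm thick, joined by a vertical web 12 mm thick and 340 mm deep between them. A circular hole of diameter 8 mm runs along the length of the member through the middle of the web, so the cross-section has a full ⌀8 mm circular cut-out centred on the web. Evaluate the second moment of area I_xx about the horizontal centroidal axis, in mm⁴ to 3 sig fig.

Split into non-overlapping primitives; take the origin at the lower-left of the bounding box.
Bottom flange: 220 × 16, A = 3 520 mm², y = 8 mm, Ī = 75 093 mm⁴.
Web: 12 × 340, A = 4 080 mm², y = 186 mm, Ī = 39 304 000 mm⁴.
Top flange: 220 × 16, A = 3 520 mm², y = 364 mm, Ī = 75 093 mm⁴.
Hole (subtracted): ⌀8, A = 50.265 mm², y = 186 mm, Ī = 201.06 mm⁴.
By symmetry the centroid is at mid-height, ȳ = 186 mm.
Transfer each piece to the horizontal centroidal axis using Ī + A·d² with d = y − 186:
  bottom flange: d = -178 mm → contributes +111 602 773 mm⁴
  web: d = 0 mm → contributes +39 304 000 mm⁴
  top flange: d = 178 mm → contributes +111 602 773 mm⁴
  hole: d = 0 mm → contributes −201.06 mm⁴
Total I = 262 509 346 mm⁴.

I_xx ≈ 2.63 × 10⁸ mm⁴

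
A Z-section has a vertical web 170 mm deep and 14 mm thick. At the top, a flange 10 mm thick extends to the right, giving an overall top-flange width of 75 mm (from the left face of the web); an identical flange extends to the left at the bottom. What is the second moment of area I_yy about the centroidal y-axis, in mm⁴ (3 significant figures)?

Break the section into simple shapes (no overlaps), measuring from the bottom-left corner of the bounding box.
Web: 14 × 170, A = 2 380 mm², x = 68 mm, Ī = 38 873 mm⁴.
Top flange (beyond web): 61 × 10, A = 610 mm², x = 105.5 mm, Ī = 189 151 mm⁴.
Bottom flange (beyond web): 61 × 10, A = 610 mm², x = 30.5 mm, Ī = 189 151 mm⁴.
Centroid: x̄ = ΣA·x / ΣA = 68 mm.
Transfer each piece to the centroidal y-axis using Ī + A·d² with d = x − 68:
  web: d = 0 mm → contributes +38 873 mm⁴
  top flange (beyond web): d = 37.5 mm → contributes +1 046 963 mm⁴
  bottom flange (beyond web): d = -37.5 mm → contributes +1 046 963 mm⁴
Total I = 2 132 800 mm⁴.

I_yy ≈ 2.13 × 10⁶ mm⁴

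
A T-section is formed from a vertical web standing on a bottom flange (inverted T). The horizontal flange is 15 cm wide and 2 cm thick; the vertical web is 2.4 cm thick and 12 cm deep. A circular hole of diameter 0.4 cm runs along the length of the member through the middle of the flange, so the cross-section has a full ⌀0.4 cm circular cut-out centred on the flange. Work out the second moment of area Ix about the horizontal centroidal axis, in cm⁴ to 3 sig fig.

Ix ≈ 1070 cm⁴

Break the section into simple shapes (no overlaps), measuring from the bottom-left corner of the bounding box.
Flange: 15 × 2, A = 30 cm², y = 1 cm, Ī = 10 cm⁴.
Web: 2.4 × 12, A = 28.8 cm², y = 8 cm, Ī = 345.6 cm⁴.
Hole (subtracted): ⌀0.4, A = 0.12566 cm², y = 1 cm, Ī = 0.0012566 cm⁴.
Centroid: ȳ = ΣA·y / ΣA = 4.4359 cm.
Transfer each piece to the horizontal centroidal axis using Ī + A·d² with d = y − 4.4359:
  flange: d = -3.4359 cm → contributes +364.17 cm⁴
  web: d = 3.5641 cm → contributes +711.44 cm⁴
  hole: d = -3.4359 cm → contributes −1.4848 cm⁴
Total I = 1074.1 cm⁴.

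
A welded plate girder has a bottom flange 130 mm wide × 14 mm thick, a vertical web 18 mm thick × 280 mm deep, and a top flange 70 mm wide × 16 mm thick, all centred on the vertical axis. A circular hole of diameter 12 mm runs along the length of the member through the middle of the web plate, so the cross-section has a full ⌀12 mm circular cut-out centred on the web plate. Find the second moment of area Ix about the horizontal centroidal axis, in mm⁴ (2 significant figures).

Treat the section as a set of non-overlapping primitives; coordinates are from the bounding-box lower-left.
Bottom plate: 130 × 14, A = 1 820 mm², y = 7 mm, Ī = 29 727 mm⁴.
Web plate: 18 × 280, A = 5 040 mm², y = 154 mm, Ī = 32 928 000 mm⁴.
Top plate: 70 × 16, A = 1 120 mm², y = 302 mm, Ī = 23 893 mm⁴.
Hole (subtracted): ⌀12, A = 113.1 mm², y = 154 mm, Ī = 1 018 mm⁴.
Centroid: ȳ = ΣA·y / ΣA = 141.1 mm.
Transfer each piece to the horizontal centroidal axis using Ī + A·d² with d = y − 141.1:
  bottom plate: d = -134.1 mm → contributes +32 740 018 mm⁴
  web plate: d = 12.94 mm → contributes +33 771 622 mm⁴
  top plate: d = 160.9 mm → contributes +29 032 967 mm⁴
  hole: d = 12.94 mm → contributes −19 949 mm⁴
Total I = 95 524 658 mm⁴.

Ix ≈ 9.6 × 10⁷ mm⁴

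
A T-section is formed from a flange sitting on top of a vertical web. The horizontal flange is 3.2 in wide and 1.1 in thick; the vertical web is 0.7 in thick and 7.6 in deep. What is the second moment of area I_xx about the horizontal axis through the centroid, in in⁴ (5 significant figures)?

I_xx ≈ 66.047 in⁴

Break the section into simple shapes (no overlaps), measuring from the bottom-left corner of the bounding box.
Flange: 3.2 × 1.1, A = 3.52 in², y = 8.15 in, Ī = 0.3549333 in⁴.
Web: 0.7 × 7.6, A = 5.32 in², y = 3.8 in, Ī = 25.60693 in⁴.
Centroid: ȳ = ΣA·y / ΣA = 5.532127 in.
Transfer each piece to the horizontal axis through the centroid using Ī + A·d² with d = y − 5.532127:
  flange: d = 2.617873 in → contributes +24.47841 in⁴
  web: d = -1.732127 in → contributes +41.56833 in⁴
Total I = 66.04674 in⁴.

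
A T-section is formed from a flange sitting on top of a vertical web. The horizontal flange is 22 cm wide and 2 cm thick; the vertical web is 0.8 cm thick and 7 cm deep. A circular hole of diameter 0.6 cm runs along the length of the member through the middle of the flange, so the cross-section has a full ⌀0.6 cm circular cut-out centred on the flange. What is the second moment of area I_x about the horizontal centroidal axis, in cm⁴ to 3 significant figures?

Split into non-overlapping primitives; take the origin at the lower-left of the bounding box.
Flange: 22 × 2, A = 44 cm², y = 8 cm, Ī = 14.667 cm⁴.
Web: 0.8 × 7, A = 5.6 cm², y = 3.5 cm, Ī = 22.867 cm⁴.
Hole (subtracted): ⌀0.6, A = 0.28274 cm², y = 8 cm, Ī = 0.0063617 cm⁴.
Centroid: ȳ = ΣA·y / ΣA = 7.489 cm.
Transfer each piece to the horizontal centroidal axis using Ī + A·d² with d = y − 7.489:
  flange: d = 0.51098 cm → contributes +26.155 cm⁴
  web: d = -3.989 cm → contributes +111.98 cm⁴
  hole: d = 0.51098 cm → contributes −0.080185 cm⁴
Total I = 138.05 cm⁴.

I_x ≈ 138 cm⁴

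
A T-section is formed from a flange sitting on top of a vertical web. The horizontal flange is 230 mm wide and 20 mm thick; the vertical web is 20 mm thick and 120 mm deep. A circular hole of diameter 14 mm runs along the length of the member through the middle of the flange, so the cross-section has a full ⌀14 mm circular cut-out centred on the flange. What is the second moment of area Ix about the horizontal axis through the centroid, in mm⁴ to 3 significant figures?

Decompose the section into non-overlapping parts with the origin at the bottom-left of its bounding rectangle.
Flange: 230 × 20, A = 4 600 mm², y = 130 mm, Ī = 153 333 mm⁴.
Web: 20 × 120, A = 2 400 mm², y = 60 mm, Ī = 2 880 000 mm⁴.
Hole (subtracted): ⌀14, A = 153.94 mm², y = 130 mm, Ī = 1885.7 mm⁴.
Centroid: ȳ = ΣA·y / ΣA = 105.46 mm.
Transfer each piece to the horizontal axis through the centroid using Ī + A·d² with d = y − 105.46:
  flange: d = 24.54 mm → contributes +2 923 429 mm⁴
  web: d = -45.46 mm → contributes +7 839 943 mm⁴
  hole: d = 24.54 mm → contributes −94 586 mm⁴
Total I = 10 668 786 mm⁴.

Ix ≈ 1.07 × 10⁷ mm⁴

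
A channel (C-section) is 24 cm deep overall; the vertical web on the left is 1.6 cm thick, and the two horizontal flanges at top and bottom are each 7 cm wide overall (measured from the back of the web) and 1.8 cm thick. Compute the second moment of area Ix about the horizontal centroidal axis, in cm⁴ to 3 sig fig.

Decompose the section into non-overlapping parts with the origin at the bottom-left of its bounding rectangle.
Web: 1.6 × 24, A = 38.4 cm², y = 12 cm, Ī = 1843.2 cm⁴.
Top flange (beyond web): 5.4 × 1.8, A = 9.72 cm², y = 23.1 cm, Ī = 2.6244 cm⁴.
Bottom flange (beyond web): 5.4 × 1.8, A = 9.72 cm², y = 0.9 cm, Ī = 2.6244 cm⁴.
By symmetry the centroid is at mid-height, ȳ = 12 cm.
Transfer each piece to the horizontal centroidal axis using Ī + A·d² with d = y − 12:
  web: d = 0 cm → contributes +1843.2 cm⁴
  top flange (beyond web): d = 11.1 cm → contributes +1200.2 cm⁴
  bottom flange (beyond web): d = -11.1 cm → contributes +1200.2 cm⁴
Total I = 4243.7 cm⁴.

Ix ≈ 4240 cm⁴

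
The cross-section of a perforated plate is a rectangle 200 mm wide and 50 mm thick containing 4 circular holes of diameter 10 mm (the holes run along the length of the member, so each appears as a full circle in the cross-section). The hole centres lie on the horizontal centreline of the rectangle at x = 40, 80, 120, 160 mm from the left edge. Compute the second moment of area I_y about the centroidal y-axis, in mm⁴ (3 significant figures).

Decompose the section into non-overlapping parts with the origin at the bottom-left of its bounding rectangle.
Plate: 200 × 50, A = 10 000 mm², x = 100 mm, Ī = 33 333 333 mm⁴.
Hole 1 (subtracted): ⌀10, A = 78.54 mm², x = 40 mm, Ī = 490.87 mm⁴.
Hole 2 (subtracted): ⌀10, A = 78.54 mm², x = 80 mm, Ī = 490.87 mm⁴.
Hole 3 (subtracted): ⌀10, A = 78.54 mm², x = 120 mm, Ī = 490.87 mm⁴.
Hole 4 (subtracted): ⌀10, A = 78.54 mm², x = 160 mm, Ī = 490.87 mm⁴.
By symmetry the centroid is at mid-width, x̄ = 100 mm.
Transfer each piece to the centroidal y-axis using Ī + A·d² with d = x − 100:
  plate: d = 0 mm → contributes +33 333 333 mm⁴
  hole 1: d = -60 mm → contributes −283 234 mm⁴
  hole 2: d = -20 mm → contributes −31 907 mm⁴
  hole 3: d = 20 mm → contributes −31 907 mm⁴
  hole 4: d = 60 mm → contributes −283 234 mm⁴
Total I = 32 703 051 mm⁴.

I_y ≈ 3.27 × 10⁷ mm⁴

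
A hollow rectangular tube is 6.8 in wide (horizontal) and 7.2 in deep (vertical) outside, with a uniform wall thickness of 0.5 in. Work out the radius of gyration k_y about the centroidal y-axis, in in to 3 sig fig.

Treat the section as a set of non-overlapping primitives; coordinates are from the bounding-box lower-left.
Outer rectangle: 6.8 × 7.2, A = 48.96 in², x = 3.4 in, Ī = 188.66 in⁴.
Inner void (subtracted): 5.8 × 6.2, A = 35.96 in², x = 3.4 in, Ī = 100.81 in⁴.
By symmetry the centroid is at mid-width, x̄ = 3.4 in.
All pieces are centred on the centroidal y-axis, so I = ΣĪ (holes subtracted) = 87.851 in⁴.
Radius of gyration: k = √(I/A) = √(87.851 / 13) = 2.5996 in.

k_y ≈ 2.60 in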